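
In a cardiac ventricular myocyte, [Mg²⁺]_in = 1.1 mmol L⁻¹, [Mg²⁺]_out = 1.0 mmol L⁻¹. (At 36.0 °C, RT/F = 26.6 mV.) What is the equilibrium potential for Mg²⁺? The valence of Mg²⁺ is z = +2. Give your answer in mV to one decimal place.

-1.3 mV

E = (26.6/z) · ln([Mg²⁺]_out/[Mg²⁺]_in) with z = +2.
= (26.6/2) · ln(1.0/1.1) = 13.30 · ln(0.9091)
= 13.30 · (-0.0953) = -1.27 mV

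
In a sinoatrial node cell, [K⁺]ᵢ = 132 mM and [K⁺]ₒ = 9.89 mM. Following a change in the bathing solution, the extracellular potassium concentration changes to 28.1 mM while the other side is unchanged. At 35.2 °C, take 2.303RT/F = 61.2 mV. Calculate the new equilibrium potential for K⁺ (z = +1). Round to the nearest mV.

-41 mV

After the shift: [K⁺]_out = 28.1, [K⁺]_in = 132 mM.
E_new = (61.2/1)·log₁₀(28.1/132) = 61.20 · (-0.6719) = -41.12 mV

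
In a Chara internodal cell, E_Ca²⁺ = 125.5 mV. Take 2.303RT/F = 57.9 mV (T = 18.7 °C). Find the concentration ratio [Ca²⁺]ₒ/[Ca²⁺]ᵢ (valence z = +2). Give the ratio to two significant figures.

log₁₀([out]/[in]) = E·z/(57.9) = 125.5 × 2 / 57.9 = 4.3351
[out]/[in] = 10^(4.3351) = 2.163e+04

22000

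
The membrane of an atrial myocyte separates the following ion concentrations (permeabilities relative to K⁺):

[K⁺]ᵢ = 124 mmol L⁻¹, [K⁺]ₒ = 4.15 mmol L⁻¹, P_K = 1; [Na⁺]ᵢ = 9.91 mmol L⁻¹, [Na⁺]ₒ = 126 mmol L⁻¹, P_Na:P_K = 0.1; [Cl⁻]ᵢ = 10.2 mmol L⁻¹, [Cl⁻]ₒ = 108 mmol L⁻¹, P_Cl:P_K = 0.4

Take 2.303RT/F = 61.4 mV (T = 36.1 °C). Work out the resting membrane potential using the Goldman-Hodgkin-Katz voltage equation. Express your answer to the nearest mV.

Vm = 61.4 · log₁₀[(Σ P·[cation]ₒ + Σ P·[anion]ᵢ) / (Σ P·[cation]ᵢ + Σ P·[anion]ₒ)]
Numerator = 1×4.15 + 0.1×126 + 0.4×10.2 = 20.83
Denominator = 1×124 + 0.1×9.91 + 0.4×108 = 168.2
Vm = 61.4 · log₁₀(0.12385) = 61.4 × (-0.9071) = -55.70 mV

-56 mV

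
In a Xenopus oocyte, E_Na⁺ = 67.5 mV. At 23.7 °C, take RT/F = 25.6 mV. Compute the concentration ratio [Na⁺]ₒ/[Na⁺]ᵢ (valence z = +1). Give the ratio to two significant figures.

14

ln([out]/[in]) = E·z/(25.6) = 67.5 × 1 / 25.6 = 2.6367
[out]/[in] = e^(2.6367) = 13.97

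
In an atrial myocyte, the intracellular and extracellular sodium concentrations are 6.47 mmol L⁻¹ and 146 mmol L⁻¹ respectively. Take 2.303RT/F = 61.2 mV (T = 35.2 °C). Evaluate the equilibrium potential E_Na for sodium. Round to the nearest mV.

E = (61.2/z) · log₁₀([Na⁺]_out/[Na⁺]_in) with z = +1.
= (61.2/1) · log₁₀(146/6.47) = 61.20 · log₁₀(22.57)
= 61.20 · (1.3534) = 82.83 mV

83 mV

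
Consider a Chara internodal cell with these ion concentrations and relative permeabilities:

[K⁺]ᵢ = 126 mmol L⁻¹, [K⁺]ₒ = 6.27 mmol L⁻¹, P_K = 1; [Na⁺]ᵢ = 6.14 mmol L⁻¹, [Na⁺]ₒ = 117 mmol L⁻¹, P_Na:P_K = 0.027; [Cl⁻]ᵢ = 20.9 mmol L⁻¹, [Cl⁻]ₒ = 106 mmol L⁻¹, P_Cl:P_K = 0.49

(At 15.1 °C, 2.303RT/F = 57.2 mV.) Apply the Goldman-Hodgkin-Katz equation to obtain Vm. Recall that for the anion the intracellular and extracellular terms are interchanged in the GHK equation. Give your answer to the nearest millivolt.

Vm = 57.2 · log₁₀[(Σ P·[cation]ₒ + Σ P·[anion]ᵢ) / (Σ P·[cation]ᵢ + Σ P·[anion]ₒ)]
Numerator = 1×6.27 + 0.027×117 + 0.49×20.9 = 19.67
Denominator = 1×126 + 0.027×6.14 + 0.49×106 = 178.1
Vm = 57.2 · log₁₀(0.11044) = 57.2 × (-0.9569) = -54.73 mV

-55 mV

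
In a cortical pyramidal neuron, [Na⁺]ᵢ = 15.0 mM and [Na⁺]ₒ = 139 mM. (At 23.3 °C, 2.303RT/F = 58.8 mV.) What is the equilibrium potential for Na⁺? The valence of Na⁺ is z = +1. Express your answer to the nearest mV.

57 mV

E = (58.8/z) · log₁₀([Na⁺]_out/[Na⁺]_in) with z = +1.
= (58.8/1) · log₁₀(139/15.0) = 58.80 · log₁₀(9.267)
= 58.80 · (0.9669) = 56.86 mV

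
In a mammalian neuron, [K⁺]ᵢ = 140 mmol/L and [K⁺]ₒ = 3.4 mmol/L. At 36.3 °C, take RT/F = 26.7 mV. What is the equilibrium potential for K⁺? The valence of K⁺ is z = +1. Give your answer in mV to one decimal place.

E = (26.7/z) · ln([K⁺]_out/[K⁺]_in) with z = +1.
= (26.7/1) · ln(3.4/140) = 26.70 · ln(0.02429)
= 26.70 · (-3.7179) = -99.27 mV

-99.3 mV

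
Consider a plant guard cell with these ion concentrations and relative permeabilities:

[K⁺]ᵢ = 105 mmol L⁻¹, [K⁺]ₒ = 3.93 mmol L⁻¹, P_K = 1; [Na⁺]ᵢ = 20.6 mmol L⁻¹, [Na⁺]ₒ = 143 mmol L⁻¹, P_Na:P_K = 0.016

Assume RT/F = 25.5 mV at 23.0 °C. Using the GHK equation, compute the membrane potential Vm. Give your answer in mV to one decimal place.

-72.2 mV

Vm = 25.5 · ln[(Σ P·[cation]ₒ + Σ P·[anion]ᵢ) / (Σ P·[cation]ᵢ + Σ P·[anion]ₒ)]
Numerator = 1×3.93 + 0.016×143 = 6.218
Denominator = 1×105 + 0.016×20.6 = 105.3
Vm = 25.5 · ln(0.059034) = 25.5 × (-2.8296) = -72.16 mV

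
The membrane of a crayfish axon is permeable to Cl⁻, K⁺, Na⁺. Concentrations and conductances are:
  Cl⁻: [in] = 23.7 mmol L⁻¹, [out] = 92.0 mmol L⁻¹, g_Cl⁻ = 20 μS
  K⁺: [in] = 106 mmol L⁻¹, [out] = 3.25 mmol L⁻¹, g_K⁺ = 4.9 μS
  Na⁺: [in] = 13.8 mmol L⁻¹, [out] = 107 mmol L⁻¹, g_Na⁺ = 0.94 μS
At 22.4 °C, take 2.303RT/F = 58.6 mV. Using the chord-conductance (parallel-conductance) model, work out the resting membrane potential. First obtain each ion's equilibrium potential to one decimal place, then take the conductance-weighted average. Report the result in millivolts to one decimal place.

-41.6 mV

E_Cl⁻ = (58.6/-1)·log₁₀(92.0/23.7) = -34.5 mV
E_K⁺ = (58.6/1)·log₁₀(3.25/106) = -88.7 mV
E_Na⁺ = (58.6/1)·log₁₀(107/13.8) = 52.1 mV
Vm = (Σ gᵢEᵢ)/(Σ gᵢ) = (20·-34.5 + 4.9·-88.7 + 0.94·52.1) / (20 + 4.9 + 0.94)
= -1075.66 / 25.84 = -41.63 mV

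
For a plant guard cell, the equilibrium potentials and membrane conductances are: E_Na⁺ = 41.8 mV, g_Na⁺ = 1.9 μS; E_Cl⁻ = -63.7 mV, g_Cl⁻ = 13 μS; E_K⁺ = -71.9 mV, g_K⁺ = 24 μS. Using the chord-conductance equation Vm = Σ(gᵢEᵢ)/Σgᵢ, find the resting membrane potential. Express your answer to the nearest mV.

-64 mV

Σ gᵢEᵢ = 1.9·(41.8) + 13·(-63.7) + 24·(-71.9) = -2474.28
Σ gᵢ = 1.9 + 13 + 24 = 38.9
Vm = -2474.28 / 38.9 = -63.61 mV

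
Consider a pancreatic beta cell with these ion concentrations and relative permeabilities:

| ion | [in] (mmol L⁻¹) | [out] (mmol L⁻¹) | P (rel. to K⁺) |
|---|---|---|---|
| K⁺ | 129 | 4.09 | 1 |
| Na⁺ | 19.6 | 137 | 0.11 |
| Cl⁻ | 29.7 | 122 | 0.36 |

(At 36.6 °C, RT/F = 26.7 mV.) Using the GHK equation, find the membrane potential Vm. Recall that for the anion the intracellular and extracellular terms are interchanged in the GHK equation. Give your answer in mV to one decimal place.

-47.2 mV

Vm = 26.7 · ln[(Σ P·[cation]ₒ + Σ P·[anion]ᵢ) / (Σ P·[cation]ᵢ + Σ P·[anion]ₒ)]
Numerator = 1×4.09 + 0.11×137 + 0.36×29.7 = 29.85
Denominator = 1×129 + 0.11×19.6 + 0.36×122 = 175.1
Vm = 26.7 · ln(0.17051) = 26.7 × (-1.7690) = -47.23 mV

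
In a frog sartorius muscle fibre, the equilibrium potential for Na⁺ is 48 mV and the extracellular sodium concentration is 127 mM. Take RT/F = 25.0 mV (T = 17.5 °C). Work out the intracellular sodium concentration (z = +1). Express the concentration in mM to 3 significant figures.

18.6 mM

Nernst: E = (25.0/1) · ln([out]/[in]), so ln([out]/[in]) = 48.0 × 1 / 25.0 = 1.9200.
[out]/[in] = e^(1.9200) = 6.821.
[in] = 127 / 6.821 = 18.62 mM.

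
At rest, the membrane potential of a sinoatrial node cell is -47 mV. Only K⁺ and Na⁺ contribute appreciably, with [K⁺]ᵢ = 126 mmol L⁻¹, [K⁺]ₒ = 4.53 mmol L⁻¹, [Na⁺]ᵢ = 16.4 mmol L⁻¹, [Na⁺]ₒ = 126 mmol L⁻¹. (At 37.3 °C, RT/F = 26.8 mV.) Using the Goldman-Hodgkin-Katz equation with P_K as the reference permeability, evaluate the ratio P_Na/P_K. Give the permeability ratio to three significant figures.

Let α = P_Na/P_K. GHK: Vm = 26.8·ln[(Kₒ + α·Naₒ)/(Kᵢ + α·Naᵢ)].
e^(Vm/26.8) = e^(-47.0/26.8) = 0.17313
So 0.17313·(Kᵢ + α·Naᵢ) = Kₒ + α·Naₒ → α = (0.17313·126.0 − 4.53) / (126.0 − 0.17313·16.4)
α = (21.81 − 4.53) / (126.0 − 2.839) = 17.28/123.2 = 0.1403

0.140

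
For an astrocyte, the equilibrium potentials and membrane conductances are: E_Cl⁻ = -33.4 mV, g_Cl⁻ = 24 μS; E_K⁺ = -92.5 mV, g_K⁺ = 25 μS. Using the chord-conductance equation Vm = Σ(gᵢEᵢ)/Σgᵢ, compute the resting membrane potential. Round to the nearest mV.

Σ gᵢEᵢ = 24·(-33.4) + 25·(-92.5) = -3114.10
Σ gᵢ = 24 + 25 = 49
Vm = -3114.10 / 49 = -63.55 mV

-64 mV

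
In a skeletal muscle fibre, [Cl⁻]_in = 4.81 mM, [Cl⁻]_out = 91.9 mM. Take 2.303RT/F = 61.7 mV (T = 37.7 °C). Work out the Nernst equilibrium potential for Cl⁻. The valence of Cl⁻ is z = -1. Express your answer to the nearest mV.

E = (61.7/z) · log₁₀([Cl⁻]_out/[Cl⁻]_in) with z = -1.
For an anion, dividing by z = -1 reverses the sign.
= (61.7/-1) · log₁₀(91.9/4.81) = -61.70 · log₁₀(19.11)
= -61.70 · (1.2812) = -79.05 mV

-79 mV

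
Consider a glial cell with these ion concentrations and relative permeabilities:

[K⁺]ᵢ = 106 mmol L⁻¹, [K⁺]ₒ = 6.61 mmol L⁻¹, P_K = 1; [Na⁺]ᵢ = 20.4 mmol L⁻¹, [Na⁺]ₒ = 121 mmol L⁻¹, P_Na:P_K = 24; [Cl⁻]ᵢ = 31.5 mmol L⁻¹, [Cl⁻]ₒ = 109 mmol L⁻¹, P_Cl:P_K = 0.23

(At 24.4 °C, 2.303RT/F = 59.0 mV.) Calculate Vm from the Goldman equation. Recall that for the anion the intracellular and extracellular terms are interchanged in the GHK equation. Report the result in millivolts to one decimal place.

Vm = 59.0 · log₁₀[(Σ P·[cation]ₒ + Σ P·[anion]ᵢ) / (Σ P·[cation]ᵢ + Σ P·[anion]ₒ)]
Numerator = 1×6.61 + 24×121 + 0.23×31.5 = 2918
Denominator = 1×106 + 24×20.4 + 0.23×109 = 620.7
Vm = 59.0 · log₁₀(4.7011) = 59.0 × (0.6722) = 39.66 mV

39.7 mV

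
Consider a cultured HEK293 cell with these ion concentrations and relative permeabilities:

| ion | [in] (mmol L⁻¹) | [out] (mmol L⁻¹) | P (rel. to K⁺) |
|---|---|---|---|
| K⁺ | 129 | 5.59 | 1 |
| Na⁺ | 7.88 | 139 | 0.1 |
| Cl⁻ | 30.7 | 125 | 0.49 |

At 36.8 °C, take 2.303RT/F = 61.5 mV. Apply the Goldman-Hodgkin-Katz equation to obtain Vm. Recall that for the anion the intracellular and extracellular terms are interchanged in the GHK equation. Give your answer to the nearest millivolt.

-46 mV

Vm = 61.5 · log₁₀[(Σ P·[cation]ₒ + Σ P·[anion]ᵢ) / (Σ P·[cation]ᵢ + Σ P·[anion]ₒ)]
Numerator = 1×5.59 + 0.1×139 + 0.49×30.7 = 34.53
Denominator = 1×129 + 0.1×7.88 + 0.49×125 = 191
Vm = 61.5 · log₁₀(0.18077) = 61.5 × (-0.7429) = -45.69 mV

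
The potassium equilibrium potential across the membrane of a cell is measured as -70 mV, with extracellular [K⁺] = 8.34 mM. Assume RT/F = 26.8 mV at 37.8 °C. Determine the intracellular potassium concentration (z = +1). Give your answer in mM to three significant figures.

Nernst: E = (26.8/1) · ln([out]/[in]), so ln([out]/[in]) = -70.0 × 1 / 26.8 = -2.6119.
[out]/[in] = e^(-2.6119) = 0.07339.
[in] = 8.34 / 0.07339 = 113.6 mM.

114 mM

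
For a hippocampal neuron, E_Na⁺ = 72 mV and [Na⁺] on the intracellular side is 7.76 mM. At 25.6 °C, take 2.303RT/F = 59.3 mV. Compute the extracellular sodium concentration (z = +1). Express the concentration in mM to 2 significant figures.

Nernst: E = (59.3/1) · log₁₀([out]/[in]), so log₁₀([out]/[in]) = 72.0 × 1 / 59.3 = 1.2142.
[out]/[in] = 10^(1.2142) = 16.37.
[out] = 16.37 × 7.76 = 127.1 mM.

130 mM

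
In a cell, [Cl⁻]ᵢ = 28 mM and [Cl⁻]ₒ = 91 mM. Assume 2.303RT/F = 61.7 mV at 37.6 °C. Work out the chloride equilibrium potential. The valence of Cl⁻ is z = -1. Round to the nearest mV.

-32 mV

E = (61.7/z) · log₁₀([Cl⁻]_out/[Cl⁻]_in) with z = -1.
For an anion, dividing by z = -1 reverses the sign.
= (61.7/-1) · log₁₀(91/28) = -61.70 · log₁₀(3.25)
= -61.70 · (0.5119) = -31.58 mV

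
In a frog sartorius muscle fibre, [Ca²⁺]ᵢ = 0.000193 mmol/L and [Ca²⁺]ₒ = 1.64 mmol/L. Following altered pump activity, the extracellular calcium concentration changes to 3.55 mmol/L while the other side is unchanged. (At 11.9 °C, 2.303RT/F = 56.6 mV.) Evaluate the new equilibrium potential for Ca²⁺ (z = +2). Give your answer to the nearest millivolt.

After the shift: [Ca²⁺]_out = 3.55, [Ca²⁺]_in = 0.000193 mmol/L.
E_new = (56.6/2)·log₁₀(3.55/0.000193) = 28.30 · (4.2647) = 120.69 mV

121 mV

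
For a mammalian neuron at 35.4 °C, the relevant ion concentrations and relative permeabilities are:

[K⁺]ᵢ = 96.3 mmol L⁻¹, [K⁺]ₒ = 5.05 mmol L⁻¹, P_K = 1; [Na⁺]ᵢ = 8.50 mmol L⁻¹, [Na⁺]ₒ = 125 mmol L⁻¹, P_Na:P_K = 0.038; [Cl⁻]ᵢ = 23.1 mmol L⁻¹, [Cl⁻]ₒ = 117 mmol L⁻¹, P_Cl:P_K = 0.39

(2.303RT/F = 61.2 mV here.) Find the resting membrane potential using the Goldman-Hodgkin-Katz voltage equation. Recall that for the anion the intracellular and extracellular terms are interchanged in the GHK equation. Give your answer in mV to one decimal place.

-53.8 mV

Vm = 61.2 · log₁₀[(Σ P·[cation]ₒ + Σ P·[anion]ᵢ) / (Σ P·[cation]ᵢ + Σ P·[anion]ₒ)]
Numerator = 1×5.05 + 0.038×125 + 0.39×23.1 = 18.81
Denominator = 1×96.3 + 0.038×8.50 + 0.39×117 = 142.3
Vm = 61.2 · log₁₀(0.13222) = 61.2 × (-0.8787) = -53.78 mV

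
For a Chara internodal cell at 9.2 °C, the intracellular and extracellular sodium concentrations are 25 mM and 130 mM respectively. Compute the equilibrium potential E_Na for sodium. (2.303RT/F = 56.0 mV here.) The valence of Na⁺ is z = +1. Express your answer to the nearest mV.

40 mV

E = (56.0/z) · log₁₀([Na⁺]_out/[Na⁺]_in) with z = +1.
= (56.0/1) · log₁₀(130/25) = 56.00 · log₁₀(5.2)
= 56.00 · (0.7160) = 40.10 mV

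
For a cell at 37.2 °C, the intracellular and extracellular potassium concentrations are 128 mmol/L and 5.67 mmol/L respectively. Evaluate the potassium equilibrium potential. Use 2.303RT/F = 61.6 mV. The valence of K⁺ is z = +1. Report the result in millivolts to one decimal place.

-83.4 mV

E = (61.6/z) · log₁₀([K⁺]_out/[K⁺]_in) with z = +1.
= (61.6/1) · log₁₀(5.67/128) = 61.60 · log₁₀(0.0443)
= 61.60 · (-1.3536) = -83.38 mV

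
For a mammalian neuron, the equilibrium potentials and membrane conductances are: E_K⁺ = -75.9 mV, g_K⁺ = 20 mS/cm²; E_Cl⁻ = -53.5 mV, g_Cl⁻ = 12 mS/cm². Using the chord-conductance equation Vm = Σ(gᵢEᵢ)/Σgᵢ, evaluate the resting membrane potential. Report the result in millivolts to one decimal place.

Σ gᵢEᵢ = 20·(-75.9) + 12·(-53.5) = -2160.00
Σ gᵢ = 20 + 12 = 32
Vm = -2160.00 / 32 = -67.50 mV

-67.5 mV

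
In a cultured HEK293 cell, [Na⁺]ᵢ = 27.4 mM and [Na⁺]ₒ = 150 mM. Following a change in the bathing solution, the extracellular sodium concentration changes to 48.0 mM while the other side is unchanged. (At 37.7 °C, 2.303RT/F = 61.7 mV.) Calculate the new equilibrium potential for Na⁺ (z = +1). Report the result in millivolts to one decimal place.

15.0 mV

After the shift: [Na⁺]_out = 48.0, [Na⁺]_in = 27.4 mM.
E_new = (61.7/1)·log₁₀(48.0/27.4) = 61.70 · (0.2435) = 15.02 mV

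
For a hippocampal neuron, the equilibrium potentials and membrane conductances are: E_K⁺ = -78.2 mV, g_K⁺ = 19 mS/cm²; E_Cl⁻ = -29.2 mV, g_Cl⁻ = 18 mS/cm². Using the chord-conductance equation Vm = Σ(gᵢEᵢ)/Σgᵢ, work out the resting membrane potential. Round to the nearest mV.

-54 mV

Σ gᵢEᵢ = 19·(-78.2) + 18·(-29.2) = -2011.40
Σ gᵢ = 19 + 18 = 37
Vm = -2011.40 / 37 = -54.36 mV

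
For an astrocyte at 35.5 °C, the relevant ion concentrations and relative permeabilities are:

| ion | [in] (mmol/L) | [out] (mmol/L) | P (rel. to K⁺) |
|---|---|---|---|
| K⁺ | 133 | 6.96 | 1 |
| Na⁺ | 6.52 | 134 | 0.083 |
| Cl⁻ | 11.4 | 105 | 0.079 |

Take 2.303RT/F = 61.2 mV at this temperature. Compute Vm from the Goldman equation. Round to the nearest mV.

-53 mV

Vm = 61.2 · log₁₀[(Σ P·[cation]ₒ + Σ P·[anion]ᵢ) / (Σ P·[cation]ᵢ + Σ P·[anion]ₒ)]
Numerator = 1×6.96 + 0.083×134 + 0.079×11.4 = 18.98
Denominator = 1×133 + 0.083×6.52 + 0.079×105 = 141.8
Vm = 61.2 · log₁₀(0.13383) = 61.2 × (-0.8734) = -53.45 mV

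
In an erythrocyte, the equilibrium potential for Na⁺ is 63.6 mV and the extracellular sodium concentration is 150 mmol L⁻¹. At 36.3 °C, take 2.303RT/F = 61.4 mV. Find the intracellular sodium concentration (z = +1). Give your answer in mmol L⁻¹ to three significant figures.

Nernst: E = (61.4/1) · log₁₀([out]/[in]), so log₁₀([out]/[in]) = 63.6 × 1 / 61.4 = 1.0358.
[out]/[in] = 10^(1.0358) = 10.86.
[in] = 150 / 10.86 = 13.81 mmol L⁻¹.

13.8 mmol L⁻¹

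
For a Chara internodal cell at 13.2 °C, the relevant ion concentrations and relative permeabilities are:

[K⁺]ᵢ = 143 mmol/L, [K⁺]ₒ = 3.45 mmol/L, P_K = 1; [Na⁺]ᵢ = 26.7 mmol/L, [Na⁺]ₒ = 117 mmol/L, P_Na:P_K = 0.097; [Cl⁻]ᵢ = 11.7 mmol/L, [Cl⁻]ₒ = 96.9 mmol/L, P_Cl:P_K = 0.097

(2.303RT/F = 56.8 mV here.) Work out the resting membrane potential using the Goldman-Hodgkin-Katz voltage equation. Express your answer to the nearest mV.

-56 mV

Vm = 56.8 · log₁₀[(Σ P·[cation]ₒ + Σ P·[anion]ᵢ) / (Σ P·[cation]ᵢ + Σ P·[anion]ₒ)]
Numerator = 1×3.45 + 0.097×117 + 0.097×11.7 = 15.93
Denominator = 1×143 + 0.097×26.7 + 0.097×96.9 = 155
Vm = 56.8 · log₁₀(0.10281) = 56.8 × (-0.9880) = -56.12 mV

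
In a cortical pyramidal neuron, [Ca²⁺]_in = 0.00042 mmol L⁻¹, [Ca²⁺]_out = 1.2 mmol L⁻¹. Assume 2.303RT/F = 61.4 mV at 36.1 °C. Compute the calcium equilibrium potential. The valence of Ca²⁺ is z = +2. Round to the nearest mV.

E = (61.4/z) · log₁₀([Ca²⁺]_out/[Ca²⁺]_in) with z = +2.
= (61.4/2) · log₁₀(1.2/0.00042) = 30.70 · log₁₀(2857)
= 30.70 · (3.4559) = 106.10 mV

106 mV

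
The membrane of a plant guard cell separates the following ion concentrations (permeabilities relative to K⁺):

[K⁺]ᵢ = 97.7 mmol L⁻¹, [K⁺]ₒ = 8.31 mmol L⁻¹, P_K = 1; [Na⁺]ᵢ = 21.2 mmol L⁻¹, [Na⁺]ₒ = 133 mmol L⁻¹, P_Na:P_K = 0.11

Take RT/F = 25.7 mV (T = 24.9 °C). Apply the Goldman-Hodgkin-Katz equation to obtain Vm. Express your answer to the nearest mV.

Vm = 25.7 · ln[(Σ P·[cation]ₒ + Σ P·[anion]ᵢ) / (Σ P·[cation]ᵢ + Σ P·[anion]ₒ)]
Numerator = 1×8.31 + 0.11×133 = 22.94
Denominator = 1×97.7 + 0.11×21.2 = 100
Vm = 25.7 · ln(0.22933) = 25.7 × (-1.4726) = -37.85 mV

-38 mV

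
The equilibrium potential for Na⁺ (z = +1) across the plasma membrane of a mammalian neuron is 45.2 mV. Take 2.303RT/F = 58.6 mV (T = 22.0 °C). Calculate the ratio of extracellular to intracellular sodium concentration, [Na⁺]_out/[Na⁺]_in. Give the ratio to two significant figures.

5.9

log₁₀([out]/[in]) = E·z/(58.6) = 45.2 × 1 / 58.6 = 0.7713
[out]/[in] = 10^(0.7713) = 5.907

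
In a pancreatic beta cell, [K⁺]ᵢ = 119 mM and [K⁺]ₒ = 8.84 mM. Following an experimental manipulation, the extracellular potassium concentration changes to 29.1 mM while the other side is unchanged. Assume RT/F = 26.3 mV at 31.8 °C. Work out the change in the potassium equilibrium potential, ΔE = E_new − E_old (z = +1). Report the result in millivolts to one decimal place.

E_old = (26.3/1)·ln(8.84/119) = -68.38 mV
E_new = (26.3/1)·ln(29.1/119) = -37.04 mV
ΔE = -37.04 − (-68.38) = 31.34 mV

31.3 mV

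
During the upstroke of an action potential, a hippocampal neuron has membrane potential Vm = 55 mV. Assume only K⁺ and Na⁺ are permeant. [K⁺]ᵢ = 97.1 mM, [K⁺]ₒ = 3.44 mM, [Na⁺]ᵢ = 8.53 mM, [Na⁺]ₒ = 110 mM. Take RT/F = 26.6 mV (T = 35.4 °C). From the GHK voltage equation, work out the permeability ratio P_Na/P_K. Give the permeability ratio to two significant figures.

Let α = P_Na/P_K. GHK: Vm = 26.6·ln[(Kₒ + α·Naₒ)/(Kᵢ + α·Naᵢ)].
e^(Vm/26.6) = e^(55.0/26.6) = 7.9064
So 7.9064·(Kᵢ + α·Naᵢ) = Kₒ + α·Naₒ → α = (7.9064·97.1 − 3.44) / (110.0 − 7.9064·8.53)
α = (767.7 − 3.44) / (110.0 − 67.44) = 764.3/42.56 = 17.96

18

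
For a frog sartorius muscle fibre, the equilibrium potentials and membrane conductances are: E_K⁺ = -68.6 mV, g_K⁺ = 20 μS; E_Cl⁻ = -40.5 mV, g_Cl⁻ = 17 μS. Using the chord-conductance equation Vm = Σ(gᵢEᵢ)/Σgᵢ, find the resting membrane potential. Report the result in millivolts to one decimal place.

Σ gᵢEᵢ = 20·(-68.6) + 17·(-40.5) = -2060.50
Σ gᵢ = 20 + 17 = 37
Vm = -2060.50 / 37 = -55.69 mV

-55.7 mV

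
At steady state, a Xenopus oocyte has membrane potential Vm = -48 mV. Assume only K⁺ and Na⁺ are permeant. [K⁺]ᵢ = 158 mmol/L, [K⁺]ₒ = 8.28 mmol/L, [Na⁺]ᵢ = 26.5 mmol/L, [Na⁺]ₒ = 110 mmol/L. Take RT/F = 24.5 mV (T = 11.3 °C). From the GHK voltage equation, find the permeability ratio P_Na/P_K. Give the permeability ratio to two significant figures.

0.13

Let α = P_Na/P_K. GHK: Vm = 24.5·ln[(Kₒ + α·Naₒ)/(Kᵢ + α·Naᵢ)].
e^(Vm/24.5) = e^(-48.0/24.5) = 0.14097
So 0.14097·(Kᵢ + α·Naᵢ) = Kₒ + α·Naₒ → α = (0.14097·158.0 − 8.28) / (110.0 − 0.14097·26.5)
α = (22.27 − 8.28) / (110.0 − 3.736) = 13.99/106.3 = 0.1317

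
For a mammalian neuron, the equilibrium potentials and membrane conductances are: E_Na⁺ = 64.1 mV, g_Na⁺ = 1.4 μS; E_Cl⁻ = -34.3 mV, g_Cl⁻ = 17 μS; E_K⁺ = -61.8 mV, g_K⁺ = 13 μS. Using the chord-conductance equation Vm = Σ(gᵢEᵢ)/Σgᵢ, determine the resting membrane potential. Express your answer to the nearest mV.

-41 mV

Σ gᵢEᵢ = 1.4·(64.1) + 17·(-34.3) + 13·(-61.8) = -1296.76
Σ gᵢ = 1.4 + 17 + 13 = 31.4
Vm = -1296.76 / 31.4 = -41.30 mV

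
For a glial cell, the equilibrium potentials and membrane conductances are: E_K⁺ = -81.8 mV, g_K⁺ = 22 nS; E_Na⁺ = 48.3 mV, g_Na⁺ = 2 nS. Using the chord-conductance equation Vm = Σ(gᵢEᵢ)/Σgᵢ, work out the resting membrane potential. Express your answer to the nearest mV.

-71 mV

Σ gᵢEᵢ = 22·(-81.8) + 2·(48.3) = -1703.00
Σ gᵢ = 22 + 2 = 24
Vm = -1703.00 / 24 = -70.96 mV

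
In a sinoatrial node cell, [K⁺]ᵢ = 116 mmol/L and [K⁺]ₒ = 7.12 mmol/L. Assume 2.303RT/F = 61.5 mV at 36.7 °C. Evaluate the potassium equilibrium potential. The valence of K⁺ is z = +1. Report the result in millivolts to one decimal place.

-74.5 mV

E = (61.5/z) · log₁₀([K⁺]_out/[K⁺]_in) with z = +1.
= (61.5/1) · log₁₀(7.12/116) = 61.50 · log₁₀(0.06138)
= 61.50 · (-1.2120) = -74.54 mV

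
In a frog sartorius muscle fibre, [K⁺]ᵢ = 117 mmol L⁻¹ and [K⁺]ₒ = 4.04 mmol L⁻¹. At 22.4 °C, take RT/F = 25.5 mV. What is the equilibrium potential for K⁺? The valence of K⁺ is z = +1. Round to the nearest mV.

E = (25.5/z) · ln([K⁺]_out/[K⁺]_in) with z = +1.
= (25.5/1) · ln(4.04/117) = 25.50 · ln(0.03453)
= 25.50 · (-3.3659) = -85.83 mV

-86 mV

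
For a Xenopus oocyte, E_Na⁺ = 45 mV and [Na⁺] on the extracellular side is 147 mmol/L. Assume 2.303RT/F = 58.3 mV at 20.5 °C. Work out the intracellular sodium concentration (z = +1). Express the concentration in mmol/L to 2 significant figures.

Nernst: E = (58.3/1) · log₁₀([out]/[in]), so log₁₀([out]/[in]) = 45.0 × 1 / 58.3 = 0.7719.
[out]/[in] = 10^(0.7719) = 5.914.
[in] = 147 / 5.914 = 24.86 mmol/L.

25 mmol/L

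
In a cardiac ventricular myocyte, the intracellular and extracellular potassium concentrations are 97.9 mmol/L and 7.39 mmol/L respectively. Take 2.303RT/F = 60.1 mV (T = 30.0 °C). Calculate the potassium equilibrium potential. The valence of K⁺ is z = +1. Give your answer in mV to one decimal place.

-67.4 mV

E = (60.1/z) · log₁₀([K⁺]_out/[K⁺]_in) with z = +1.
= (60.1/1) · log₁₀(7.39/97.9) = 60.10 · log₁₀(0.07549)
= 60.10 · (-1.1221) = -67.44 mV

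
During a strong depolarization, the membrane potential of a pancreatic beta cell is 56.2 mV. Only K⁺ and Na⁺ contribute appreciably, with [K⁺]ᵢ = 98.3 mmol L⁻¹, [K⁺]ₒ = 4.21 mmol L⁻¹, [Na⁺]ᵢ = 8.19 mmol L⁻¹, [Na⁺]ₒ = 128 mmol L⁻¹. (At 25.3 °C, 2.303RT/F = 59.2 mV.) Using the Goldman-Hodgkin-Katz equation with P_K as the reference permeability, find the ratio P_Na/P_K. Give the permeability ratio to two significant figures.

Let α = P_Na/P_K. GHK: Vm = 59.2·log₁₀[(Kₒ + α·Naₒ)/(Kᵢ + α·Naᵢ)].
10^(Vm/59.2) = 10^(56.2/59.2) = 8.8987
So 8.8987·(Kᵢ + α·Naᵢ) = Kₒ + α·Naₒ → α = (8.8987·98.3 − 4.21) / (128.0 − 8.8987·8.19)
α = (874.7 − 4.21) / (128.0 − 72.88) = 870.5/55.12 = 15.79

16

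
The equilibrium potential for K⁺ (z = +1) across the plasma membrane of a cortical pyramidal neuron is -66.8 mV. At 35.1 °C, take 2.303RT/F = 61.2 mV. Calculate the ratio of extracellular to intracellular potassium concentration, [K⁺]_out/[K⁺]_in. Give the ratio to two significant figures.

0.081

log₁₀([out]/[in]) = E·z/(61.2) = -66.8 × 1 / 61.2 = -1.0915
[out]/[in] = 10^(-1.0915) = 0.081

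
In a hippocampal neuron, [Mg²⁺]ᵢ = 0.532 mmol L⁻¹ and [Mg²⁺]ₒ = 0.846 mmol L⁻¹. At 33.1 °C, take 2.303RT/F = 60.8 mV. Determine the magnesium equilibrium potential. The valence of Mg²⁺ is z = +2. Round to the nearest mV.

E = (60.8/z) · log₁₀([Mg²⁺]_out/[Mg²⁺]_in) with z = +2.
= (60.8/2) · log₁₀(0.846/0.532) = 30.40 · log₁₀(1.59)
= 30.40 · (0.2015) = 6.12 mV

6 mV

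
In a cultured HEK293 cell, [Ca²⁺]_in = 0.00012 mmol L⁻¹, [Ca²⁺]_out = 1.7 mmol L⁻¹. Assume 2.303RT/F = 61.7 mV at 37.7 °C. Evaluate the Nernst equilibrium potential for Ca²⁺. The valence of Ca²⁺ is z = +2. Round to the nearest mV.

128 mV

E = (61.7/z) · log₁₀([Ca²⁺]_out/[Ca²⁺]_in) with z = +2.
= (61.7/2) · log₁₀(1.7/0.00012) = 30.85 · log₁₀(1.417e+04)
= 30.85 · (4.1513) = 128.07 mV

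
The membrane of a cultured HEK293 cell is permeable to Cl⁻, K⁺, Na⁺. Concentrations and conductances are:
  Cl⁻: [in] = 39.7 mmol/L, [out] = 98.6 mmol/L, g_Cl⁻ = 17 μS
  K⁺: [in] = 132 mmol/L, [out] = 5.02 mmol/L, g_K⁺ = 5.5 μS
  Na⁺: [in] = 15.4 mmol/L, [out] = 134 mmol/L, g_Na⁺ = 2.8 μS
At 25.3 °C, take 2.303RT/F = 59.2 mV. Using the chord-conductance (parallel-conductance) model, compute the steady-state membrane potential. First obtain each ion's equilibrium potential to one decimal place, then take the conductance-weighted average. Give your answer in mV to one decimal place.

-27.9 mV

E_Cl⁻ = (59.2/-1)·log₁₀(98.6/39.7) = -23.4 mV
E_K⁺ = (59.2/1)·log₁₀(5.02/132) = -84.1 mV
E_Na⁺ = (59.2/1)·log₁₀(134/15.4) = 55.6 mV
Vm = (Σ gᵢEᵢ)/(Σ gᵢ) = (17·-23.4 + 5.5·-84.1 + 2.8·55.6) / (17 + 5.5 + 2.8)
= -704.67 / 25.3 = -27.85 mV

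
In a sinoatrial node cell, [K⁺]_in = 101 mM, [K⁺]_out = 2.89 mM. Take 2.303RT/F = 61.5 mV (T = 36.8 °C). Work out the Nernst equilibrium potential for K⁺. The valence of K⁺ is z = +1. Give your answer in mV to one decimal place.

E = (61.5/z) · log₁₀([K⁺]_out/[K⁺]_in) with z = +1.
= (61.5/1) · log₁₀(2.89/101) = 61.50 · log₁₀(0.02861)
= 61.50 · (-1.5434) = -94.92 mV

-94.9 mV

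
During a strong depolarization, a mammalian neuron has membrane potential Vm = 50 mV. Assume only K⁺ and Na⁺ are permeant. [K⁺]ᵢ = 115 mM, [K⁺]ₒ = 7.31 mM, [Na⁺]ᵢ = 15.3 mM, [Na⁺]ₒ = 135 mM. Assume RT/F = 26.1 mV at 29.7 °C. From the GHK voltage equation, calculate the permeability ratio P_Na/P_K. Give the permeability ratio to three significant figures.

24.9

Let α = P_Na/P_K. GHK: Vm = 26.1·ln[(Kₒ + α·Naₒ)/(Kᵢ + α·Naᵢ)].
e^(Vm/26.1) = e^(50.0/26.1) = 6.7918
So 6.7918·(Kᵢ + α·Naᵢ) = Kₒ + α·Naₒ → α = (6.7918·115.0 − 7.31) / (135.0 − 6.7918·15.3)
α = (781.1 − 7.31) / (135.0 − 103.9) = 773.7/31.09 = 24.89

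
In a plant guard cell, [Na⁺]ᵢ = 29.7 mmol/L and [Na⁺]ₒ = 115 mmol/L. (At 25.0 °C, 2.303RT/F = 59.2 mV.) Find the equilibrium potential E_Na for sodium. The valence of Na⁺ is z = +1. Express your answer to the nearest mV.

E = (59.2/z) · log₁₀([Na⁺]_out/[Na⁺]_in) with z = +1.
= (59.2/1) · log₁₀(115/29.7) = 59.20 · log₁₀(3.872)
= 59.20 · (0.5879) = 34.81 mV

35 mV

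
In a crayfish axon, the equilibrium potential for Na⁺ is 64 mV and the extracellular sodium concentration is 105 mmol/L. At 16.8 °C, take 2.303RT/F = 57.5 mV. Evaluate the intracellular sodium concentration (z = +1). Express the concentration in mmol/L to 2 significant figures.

Nernst: E = (57.5/1) · log₁₀([out]/[in]), so log₁₀([out]/[in]) = 64.0 × 1 / 57.5 = 1.1130.
[out]/[in] = 10^(1.1130) = 12.97.
[in] = 105 / 12.97 = 8.094 mmol/L.

8.1 mmol/L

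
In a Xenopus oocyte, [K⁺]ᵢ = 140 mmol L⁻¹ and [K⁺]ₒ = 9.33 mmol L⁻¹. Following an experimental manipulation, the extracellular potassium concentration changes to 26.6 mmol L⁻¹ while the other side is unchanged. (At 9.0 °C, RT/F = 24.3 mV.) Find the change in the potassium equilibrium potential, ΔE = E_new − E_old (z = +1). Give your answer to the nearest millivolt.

25 mV

E_old = (24.3/1)·ln(9.33/140) = -65.81 mV
E_new = (24.3/1)·ln(26.6/140) = -40.36 mV
ΔE = -40.36 − (-65.81) = 25.46 mV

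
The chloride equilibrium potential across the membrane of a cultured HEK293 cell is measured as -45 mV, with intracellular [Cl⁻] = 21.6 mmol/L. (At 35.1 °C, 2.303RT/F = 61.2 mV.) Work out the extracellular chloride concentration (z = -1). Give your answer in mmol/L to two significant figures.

120 mmol/L

Nernst: E = (61.2/-1) · log₁₀([out]/[in]), so log₁₀([out]/[in]) = -45.0 × -1 / 61.2 = 0.7353.
[out]/[in] = 10^(0.7353) = 5.436.
[out] = 5.436 × 21.6 = 117.4 mmol/L.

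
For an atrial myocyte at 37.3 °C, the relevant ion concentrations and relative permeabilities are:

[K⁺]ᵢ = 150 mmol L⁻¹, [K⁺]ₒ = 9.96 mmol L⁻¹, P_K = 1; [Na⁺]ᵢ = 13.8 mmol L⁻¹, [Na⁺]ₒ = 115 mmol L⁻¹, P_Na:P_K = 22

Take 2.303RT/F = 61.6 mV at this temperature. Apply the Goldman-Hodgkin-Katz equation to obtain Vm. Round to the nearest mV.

Vm = 61.6 · log₁₀[(Σ P·[cation]ₒ + Σ P·[anion]ᵢ) / (Σ P·[cation]ᵢ + Σ P·[anion]ₒ)]
Numerator = 1×9.96 + 22×115 = 2540
Denominator = 1×150 + 22×13.8 = 453.6
Vm = 61.6 · log₁₀(5.5996) = 61.6 × (0.7482) = 46.09 mV

46 mV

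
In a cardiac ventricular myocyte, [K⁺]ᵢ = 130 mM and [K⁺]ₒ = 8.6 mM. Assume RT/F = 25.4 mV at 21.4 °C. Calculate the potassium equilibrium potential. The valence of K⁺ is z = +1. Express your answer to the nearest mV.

E = (25.4/z) · ln([K⁺]_out/[K⁺]_in) with z = +1.
= (25.4/1) · ln(8.6/130) = 25.40 · ln(0.06615)
= 25.40 · (-2.7158) = -68.98 mV

-69 mV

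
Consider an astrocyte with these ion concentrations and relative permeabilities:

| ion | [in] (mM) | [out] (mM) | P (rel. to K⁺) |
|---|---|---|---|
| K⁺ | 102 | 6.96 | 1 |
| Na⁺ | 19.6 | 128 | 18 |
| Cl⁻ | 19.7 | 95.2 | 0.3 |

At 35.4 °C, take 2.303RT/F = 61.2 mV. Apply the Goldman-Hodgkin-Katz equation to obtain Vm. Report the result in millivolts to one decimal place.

Vm = 61.2 · log₁₀[(Σ P·[cation]ₒ + Σ P·[anion]ᵢ) / (Σ P·[cation]ᵢ + Σ P·[anion]ₒ)]
Numerator = 1×6.96 + 18×128 + 0.3×19.7 = 2317
Denominator = 1×102 + 18×19.6 + 0.3×95.2 = 483.4
Vm = 61.2 · log₁₀(4.7933) = 61.2 × (0.6806) = 41.65 mV

41.7 mV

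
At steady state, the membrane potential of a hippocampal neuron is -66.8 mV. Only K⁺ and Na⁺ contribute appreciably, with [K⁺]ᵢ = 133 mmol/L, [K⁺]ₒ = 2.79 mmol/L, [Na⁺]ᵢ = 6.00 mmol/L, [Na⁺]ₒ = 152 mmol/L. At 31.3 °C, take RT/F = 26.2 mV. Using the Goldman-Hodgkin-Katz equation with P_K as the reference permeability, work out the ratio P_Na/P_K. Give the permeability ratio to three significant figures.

Let α = P_Na/P_K. GHK: Vm = 26.2·ln[(Kₒ + α·Naₒ)/(Kᵢ + α·Naᵢ)].
e^(Vm/26.2) = e^(-66.8/26.2) = 0.078111
So 0.078111·(Kᵢ + α·Naᵢ) = Kₒ + α·Naₒ → α = (0.078111·133.0 − 2.79) / (152.0 − 0.078111·6.0)
α = (10.39 − 2.79) / (152.0 − 0.4687) = 7.599/151.5 = 0.05015

0.0501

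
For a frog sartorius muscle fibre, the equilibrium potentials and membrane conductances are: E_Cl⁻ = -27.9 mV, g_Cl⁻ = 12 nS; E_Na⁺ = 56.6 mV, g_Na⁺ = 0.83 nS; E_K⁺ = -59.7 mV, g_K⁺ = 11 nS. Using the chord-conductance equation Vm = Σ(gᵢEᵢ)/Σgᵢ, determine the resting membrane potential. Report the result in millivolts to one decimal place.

-39.6 mV

Σ gᵢEᵢ = 12·(-27.9) + 0.83·(56.6) + 11·(-59.7) = -944.52
Σ gᵢ = 12 + 0.83 + 11 = 23.83
Vm = -944.52 / 23.83 = -39.64 mV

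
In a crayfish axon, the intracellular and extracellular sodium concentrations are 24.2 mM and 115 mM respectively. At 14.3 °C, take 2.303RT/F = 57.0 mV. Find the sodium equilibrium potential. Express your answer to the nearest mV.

39 mV

E = (57.0/z) · log₁₀([Na⁺]_out/[Na⁺]_in) with z = +1.
= (57.0/1) · log₁₀(115/24.2) = 57.00 · log₁₀(4.752)
= 57.00 · (0.6769) = 38.58 mV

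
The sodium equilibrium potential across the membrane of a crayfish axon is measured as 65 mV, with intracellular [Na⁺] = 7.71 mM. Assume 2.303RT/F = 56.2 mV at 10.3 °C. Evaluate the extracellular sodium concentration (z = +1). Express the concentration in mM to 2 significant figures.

110 mM

Nernst: E = (56.2/1) · log₁₀([out]/[in]), so log₁₀([out]/[in]) = 65.0 × 1 / 56.2 = 1.1566.
[out]/[in] = 10^(1.1566) = 14.34.
[out] = 14.34 × 7.71 = 110.6 mM.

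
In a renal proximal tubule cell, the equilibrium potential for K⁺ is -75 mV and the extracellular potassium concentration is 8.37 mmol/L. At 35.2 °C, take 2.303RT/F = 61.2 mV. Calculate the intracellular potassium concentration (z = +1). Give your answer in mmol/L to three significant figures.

Nernst: E = (61.2/1) · log₁₀([out]/[in]), so log₁₀([out]/[in]) = -75.0 × 1 / 61.2 = -1.2255.
[out]/[in] = 10^(-1.2255) = 0.0595.
[in] = 8.37 / 0.0595 = 140.7 mmol/L.

141 mmol/L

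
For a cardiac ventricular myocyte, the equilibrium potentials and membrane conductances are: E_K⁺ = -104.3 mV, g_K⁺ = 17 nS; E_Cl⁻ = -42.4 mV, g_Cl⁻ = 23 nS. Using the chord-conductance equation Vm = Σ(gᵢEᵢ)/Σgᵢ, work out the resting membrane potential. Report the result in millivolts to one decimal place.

-68.7 mV

Σ gᵢEᵢ = 17·(-104.3) + 23·(-42.4) = -2748.30
Σ gᵢ = 17 + 23 = 40
Vm = -2748.30 / 40 = -68.71 mV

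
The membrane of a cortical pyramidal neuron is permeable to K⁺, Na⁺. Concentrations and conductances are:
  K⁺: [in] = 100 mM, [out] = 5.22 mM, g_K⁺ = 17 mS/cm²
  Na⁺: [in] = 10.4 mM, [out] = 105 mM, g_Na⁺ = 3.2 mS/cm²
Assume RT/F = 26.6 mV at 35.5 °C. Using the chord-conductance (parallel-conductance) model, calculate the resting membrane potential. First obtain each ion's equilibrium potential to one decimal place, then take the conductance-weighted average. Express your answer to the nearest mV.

-56 mV

E_K⁺ = (26.6/1)·ln(5.22/100) = -78.5 mV
E_Na⁺ = (26.6/1)·ln(105/10.4) = 61.5 mV
Vm = (Σ gᵢEᵢ)/(Σ gᵢ) = (17·-78.5 + 3.2·61.5) / (17 + 3.2)
= -1137.70 / 20.2 = -56.32 mV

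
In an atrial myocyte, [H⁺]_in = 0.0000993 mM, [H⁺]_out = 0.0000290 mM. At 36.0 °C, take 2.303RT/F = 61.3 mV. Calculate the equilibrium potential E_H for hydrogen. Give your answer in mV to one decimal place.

E = (61.3/z) · log₁₀([H⁺]_out/[H⁺]_in) with z = +1.
= (61.3/1) · log₁₀(0.0000290/0.0000993) = 61.30 · log₁₀(0.292)
= 61.30 · (-0.5346) = -32.77 mV

-32.8 mV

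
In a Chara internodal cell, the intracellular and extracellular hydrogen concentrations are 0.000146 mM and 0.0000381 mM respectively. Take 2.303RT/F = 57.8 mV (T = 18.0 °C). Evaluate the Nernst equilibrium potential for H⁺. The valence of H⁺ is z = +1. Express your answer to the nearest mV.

-34 mV

E = (57.8/z) · log₁₀([H⁺]_out/[H⁺]_in) with z = +1.
= (57.8/1) · log₁₀(0.0000381/0.000146) = 57.80 · log₁₀(0.261)
= 57.80 · (-0.5834) = -33.72 mV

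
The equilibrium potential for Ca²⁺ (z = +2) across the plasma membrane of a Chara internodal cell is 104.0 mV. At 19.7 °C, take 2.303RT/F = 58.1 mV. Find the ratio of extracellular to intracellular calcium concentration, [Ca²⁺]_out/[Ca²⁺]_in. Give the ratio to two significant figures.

3800

log₁₀([out]/[in]) = E·z/(58.1) = 104.0 × 2 / 58.1 = 3.5800
[out]/[in] = 10^(3.5800) = 3802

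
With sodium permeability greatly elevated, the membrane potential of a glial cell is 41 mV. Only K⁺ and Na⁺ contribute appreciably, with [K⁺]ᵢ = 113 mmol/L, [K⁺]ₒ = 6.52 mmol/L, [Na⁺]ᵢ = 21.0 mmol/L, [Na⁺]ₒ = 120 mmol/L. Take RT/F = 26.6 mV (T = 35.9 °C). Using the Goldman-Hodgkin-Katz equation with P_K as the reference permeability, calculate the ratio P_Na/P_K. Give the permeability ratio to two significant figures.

Let α = P_Na/P_K. GHK: Vm = 26.6·ln[(Kₒ + α·Naₒ)/(Kᵢ + α·Naᵢ)].
e^(Vm/26.6) = e^(41.0/26.6) = 4.6709
So 4.6709·(Kᵢ + α·Naᵢ) = Kₒ + α·Naₒ → α = (4.6709·113.0 − 6.52) / (120.0 − 4.6709·21.0)
α = (527.8 − 6.52) / (120.0 − 98.09) = 521.3/21.91 = 23.79

24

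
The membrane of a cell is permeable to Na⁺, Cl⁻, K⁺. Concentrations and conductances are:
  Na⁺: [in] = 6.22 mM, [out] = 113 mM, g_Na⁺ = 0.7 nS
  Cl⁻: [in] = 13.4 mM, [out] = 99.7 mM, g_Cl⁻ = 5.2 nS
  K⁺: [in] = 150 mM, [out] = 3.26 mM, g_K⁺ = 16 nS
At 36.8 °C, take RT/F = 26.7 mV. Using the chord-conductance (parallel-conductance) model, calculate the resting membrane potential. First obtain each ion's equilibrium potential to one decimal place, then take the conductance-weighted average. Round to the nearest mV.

E_Na⁺ = (26.7/1)·ln(113/6.22) = 77.4 mV
E_Cl⁻ = (26.7/-1)·ln(99.7/13.4) = -53.6 mV
E_K⁺ = (26.7/1)·ln(3.26/150) = -102.2 mV
Vm = (Σ gᵢEᵢ)/(Σ gᵢ) = (0.7·77.4 + 5.2·-53.6 + 16·-102.2) / (0.7 + 5.2 + 16)
= -1859.74 / 21.9 = -84.92 mV

-85 mV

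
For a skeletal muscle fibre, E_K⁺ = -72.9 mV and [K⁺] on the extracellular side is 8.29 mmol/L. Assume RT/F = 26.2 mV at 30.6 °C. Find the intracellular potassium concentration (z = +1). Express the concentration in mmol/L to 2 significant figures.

130 mmol/L

Nernst: E = (26.2/1) · ln([out]/[in]), so ln([out]/[in]) = -72.9 × 1 / 26.2 = -2.7824.
[out]/[in] = e^(-2.7824) = 0.06189.
[in] = 8.29 / 0.06189 = 134 mmol/L.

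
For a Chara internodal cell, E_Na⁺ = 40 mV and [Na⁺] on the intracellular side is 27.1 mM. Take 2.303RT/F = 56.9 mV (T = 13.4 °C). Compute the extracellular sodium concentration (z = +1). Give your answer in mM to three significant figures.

137 mM

Nernst: E = (56.9/1) · log₁₀([out]/[in]), so log₁₀([out]/[in]) = 40.0 × 1 / 56.9 = 0.7030.
[out]/[in] = 10^(0.7030) = 5.046.
[out] = 5.046 × 27.1 = 136.8 mM.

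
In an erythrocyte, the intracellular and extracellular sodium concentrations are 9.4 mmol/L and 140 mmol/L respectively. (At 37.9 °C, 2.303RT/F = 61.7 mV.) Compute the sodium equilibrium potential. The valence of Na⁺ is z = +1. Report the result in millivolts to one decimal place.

72.4 mV

E = (61.7/z) · log₁₀([Na⁺]_out/[Na⁺]_in) with z = +1.
= (61.7/1) · log₁₀(140/9.4) = 61.70 · log₁₀(14.89)
= 61.70 · (1.1730) = 72.37 mV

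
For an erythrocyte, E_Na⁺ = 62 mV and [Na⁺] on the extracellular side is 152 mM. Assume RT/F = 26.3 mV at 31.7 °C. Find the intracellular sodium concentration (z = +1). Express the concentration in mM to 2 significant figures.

14 mM

Nernst: E = (26.3/1) · ln([out]/[in]), so ln([out]/[in]) = 62.0 × 1 / 26.3 = 2.3574.
[out]/[in] = e^(2.3574) = 10.56.
[in] = 152 / 10.56 = 14.39 mM.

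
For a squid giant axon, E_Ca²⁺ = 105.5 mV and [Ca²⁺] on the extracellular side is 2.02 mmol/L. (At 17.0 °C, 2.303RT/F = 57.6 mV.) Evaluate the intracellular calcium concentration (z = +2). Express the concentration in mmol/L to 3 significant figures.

Nernst: E = (57.6/2) · log₁₀([out]/[in]), so log₁₀([out]/[in]) = 105.5 × 2 / 57.6 = 3.6632.
[out]/[in] = 10^(3.6632) = 4605.
[in] = 2.02 / 4605 = 0.0004387 mmol/L.

0.000439 mmol/L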